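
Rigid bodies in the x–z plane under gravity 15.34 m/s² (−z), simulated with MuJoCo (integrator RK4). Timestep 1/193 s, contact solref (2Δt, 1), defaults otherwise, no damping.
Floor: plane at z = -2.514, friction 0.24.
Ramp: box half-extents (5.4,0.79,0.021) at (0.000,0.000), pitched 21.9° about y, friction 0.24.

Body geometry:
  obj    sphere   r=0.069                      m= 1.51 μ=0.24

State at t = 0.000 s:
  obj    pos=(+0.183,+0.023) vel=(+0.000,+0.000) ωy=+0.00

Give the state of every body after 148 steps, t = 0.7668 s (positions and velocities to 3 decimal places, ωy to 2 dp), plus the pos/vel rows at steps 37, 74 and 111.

State at t = 0.7668 s:
  obj    pos=(+1.298,-0.425) vel=(+2.908,-1.169) ωy=+45.41

Key-timestep trajectory:
   step    t(s)  obj.x    obj.z    obj.vx   obj.vz 
     37  0.1917   +0.253  -0.005  +0.727  -0.292
     74  0.3834   +0.462  -0.089  +1.454  -0.585
    111  0.5751   +0.810  -0.229  +2.181  -0.877


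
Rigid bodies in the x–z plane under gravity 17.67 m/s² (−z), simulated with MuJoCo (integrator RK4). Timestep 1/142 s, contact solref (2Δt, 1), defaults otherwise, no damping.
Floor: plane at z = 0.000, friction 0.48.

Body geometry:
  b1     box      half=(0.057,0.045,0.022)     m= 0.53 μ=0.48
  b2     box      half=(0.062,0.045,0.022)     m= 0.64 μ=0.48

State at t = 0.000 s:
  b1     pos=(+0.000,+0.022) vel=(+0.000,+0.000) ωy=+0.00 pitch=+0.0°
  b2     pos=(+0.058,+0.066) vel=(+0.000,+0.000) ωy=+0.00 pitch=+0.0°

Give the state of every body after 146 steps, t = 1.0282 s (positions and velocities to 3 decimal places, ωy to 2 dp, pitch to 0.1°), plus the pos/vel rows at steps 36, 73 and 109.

State at t = 1.0282 s:
  b1     pos=(-0.001,+0.022) vel=(-0.001,+0.000) ωy=+0.00 pitch=+0.0°
  b2     pos=(+0.074,+0.058) vel=(+0.001,-0.001) ωy=-0.04 pitch=+41.7°

Key-timestep trajectory:
   step    t(s)  b1.x    b1.z    b1.vx   b1.vz   b2.x    b2.z    b2.vx   b2.vz 
     36  0.2535   +0.000  +0.022  -0.001  +0.000   +0.074  +0.058  +0.221  -0.134
     73  0.5141   +0.000  +0.022  -0.001  +0.000   +0.073  +0.058  +0.002  +0.000
    109  0.7676   -0.001  +0.022  -0.001  +0.000   +0.074  +0.058  +0.001  -0.001


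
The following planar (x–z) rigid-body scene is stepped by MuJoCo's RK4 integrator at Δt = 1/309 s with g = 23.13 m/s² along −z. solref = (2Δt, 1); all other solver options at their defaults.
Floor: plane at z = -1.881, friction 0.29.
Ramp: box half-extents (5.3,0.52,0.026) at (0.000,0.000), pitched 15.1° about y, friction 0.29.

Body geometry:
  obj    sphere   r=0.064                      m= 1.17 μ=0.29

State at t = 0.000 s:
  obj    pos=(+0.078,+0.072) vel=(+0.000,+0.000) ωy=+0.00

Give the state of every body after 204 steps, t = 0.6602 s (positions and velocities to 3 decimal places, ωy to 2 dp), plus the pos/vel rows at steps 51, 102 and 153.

State at t = 0.6602 s:
  obj    pos=(+0.984,-0.172) vel=(+2.743,-0.740) ωy=+44.39

Key-timestep trajectory:
   step    t(s)  obj.x    obj.z    obj.vx   obj.vz 
     51  0.1650   +0.135  +0.057  +0.686  -0.185
    102  0.3301   +0.304  +0.011  +1.372  -0.370
    153  0.4951   +0.587  -0.065  +2.058  -0.555


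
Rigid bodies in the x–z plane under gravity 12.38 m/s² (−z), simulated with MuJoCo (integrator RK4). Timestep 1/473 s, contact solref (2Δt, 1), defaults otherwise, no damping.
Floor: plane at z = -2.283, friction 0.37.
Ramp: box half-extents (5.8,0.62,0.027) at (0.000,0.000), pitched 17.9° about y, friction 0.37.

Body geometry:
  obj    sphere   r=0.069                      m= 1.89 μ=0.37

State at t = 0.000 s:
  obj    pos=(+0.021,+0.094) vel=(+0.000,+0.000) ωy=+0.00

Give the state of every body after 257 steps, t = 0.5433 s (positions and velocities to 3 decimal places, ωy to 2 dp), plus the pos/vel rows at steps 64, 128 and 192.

State at t = 0.5433 s:
  obj    pos=(+0.403,-0.029) vel=(+1.405,-0.454) ωy=+21.40

Key-timestep trajectory:
   step    t(s)  obj.x    obj.z    obj.vx   obj.vz 
     64  0.1353   +0.045  +0.086  +0.350  -0.113
    128  0.2706   +0.116  +0.063  +0.700  -0.226
    192  0.4059   +0.234  +0.025  +1.050  -0.339


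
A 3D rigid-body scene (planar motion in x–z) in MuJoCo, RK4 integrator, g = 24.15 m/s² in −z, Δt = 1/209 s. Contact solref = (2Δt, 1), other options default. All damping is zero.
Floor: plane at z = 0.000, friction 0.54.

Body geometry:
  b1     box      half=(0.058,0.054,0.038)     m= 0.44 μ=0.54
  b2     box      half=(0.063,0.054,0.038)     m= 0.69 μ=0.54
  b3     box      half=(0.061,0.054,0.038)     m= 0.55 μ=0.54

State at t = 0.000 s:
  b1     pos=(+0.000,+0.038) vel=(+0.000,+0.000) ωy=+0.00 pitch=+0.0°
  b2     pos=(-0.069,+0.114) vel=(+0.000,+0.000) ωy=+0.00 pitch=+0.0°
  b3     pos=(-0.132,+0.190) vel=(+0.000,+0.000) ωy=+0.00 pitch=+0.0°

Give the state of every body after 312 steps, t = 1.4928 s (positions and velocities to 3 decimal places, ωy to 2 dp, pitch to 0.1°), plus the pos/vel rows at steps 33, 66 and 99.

State at t = 1.4928 s:
  b1     pos=(+0.000,+0.038) vel=(+0.000,+0.000) ωy=+0.00 pitch=+0.0°
  b2     pos=(-0.129,+0.063) vel=(+0.000,+0.000) ωy=+0.00 pitch=-90.0°
  b3     pos=(-0.254,+0.061) vel=(+0.000,+0.000) ωy=+0.00 pitch=-90.0°

Key-timestep trajectory:
   step    t(s)  b1.x    b1.z    b1.vx   b1.vz   b2.x    b2.z    b2.vx   b2.vz   b3.x    b3.z    b3.vx   b3.vz 
     33  0.1579   +0.000  +0.038  +0.000  +0.000   -0.110  +0.069  -0.723  -0.114   -0.220  +0.067  -0.628  +0.236
     66  0.3158   +0.000  +0.038  +0.000  +0.000   -0.154  +0.072  +0.052  -0.009   -0.266  +0.067  +0.186  -0.070
     99  0.4737   +0.000  +0.038  +0.000  +0.000   -0.123  +0.066  -0.098  -0.043   -0.253  +0.061  -0.016  +0.006


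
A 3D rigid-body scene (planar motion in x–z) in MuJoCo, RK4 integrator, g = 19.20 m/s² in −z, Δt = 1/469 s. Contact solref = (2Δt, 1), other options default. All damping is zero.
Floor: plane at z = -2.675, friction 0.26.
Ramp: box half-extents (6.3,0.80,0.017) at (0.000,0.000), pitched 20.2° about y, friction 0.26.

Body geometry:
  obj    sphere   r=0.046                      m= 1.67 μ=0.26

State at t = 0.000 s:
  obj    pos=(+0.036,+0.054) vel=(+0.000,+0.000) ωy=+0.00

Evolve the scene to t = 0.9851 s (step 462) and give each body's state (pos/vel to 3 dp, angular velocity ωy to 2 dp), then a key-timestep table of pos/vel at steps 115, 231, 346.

State at t = 0.9851 s:
  obj    pos=(+2.192,-0.740) vel=(+4.378,-1.611) ωy=+101.40

Key-timestep trajectory:
   step    t(s)  obj.x    obj.z    obj.vx   obj.vz 
    115  0.2452   +0.170  +0.005  +1.090  -0.401
    231  0.4925   +0.575  -0.144  +2.189  -0.805
    346  0.7377   +1.245  -0.391  +3.279  -1.206


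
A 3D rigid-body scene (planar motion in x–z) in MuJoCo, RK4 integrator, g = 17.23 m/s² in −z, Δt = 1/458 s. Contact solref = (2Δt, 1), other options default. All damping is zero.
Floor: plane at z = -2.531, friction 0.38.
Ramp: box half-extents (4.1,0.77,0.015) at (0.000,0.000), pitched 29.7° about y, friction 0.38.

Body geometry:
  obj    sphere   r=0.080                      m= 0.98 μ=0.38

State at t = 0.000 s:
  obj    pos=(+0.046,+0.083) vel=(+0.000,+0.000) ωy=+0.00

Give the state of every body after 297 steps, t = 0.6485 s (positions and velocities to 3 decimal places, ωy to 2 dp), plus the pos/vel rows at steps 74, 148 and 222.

State at t = 0.6485 s:
  obj    pos=(+1.160,-0.552) vel=(+3.435,-1.959) ωy=+49.42

Key-timestep trajectory:
   step    t(s)  obj.x    obj.z    obj.vx   obj.vz 
     74  0.1616   +0.115  +0.044  +0.856  -0.488
    148  0.3231   +0.323  -0.075  +1.712  -0.976
    222  0.4847   +0.668  -0.272  +2.567  -1.464


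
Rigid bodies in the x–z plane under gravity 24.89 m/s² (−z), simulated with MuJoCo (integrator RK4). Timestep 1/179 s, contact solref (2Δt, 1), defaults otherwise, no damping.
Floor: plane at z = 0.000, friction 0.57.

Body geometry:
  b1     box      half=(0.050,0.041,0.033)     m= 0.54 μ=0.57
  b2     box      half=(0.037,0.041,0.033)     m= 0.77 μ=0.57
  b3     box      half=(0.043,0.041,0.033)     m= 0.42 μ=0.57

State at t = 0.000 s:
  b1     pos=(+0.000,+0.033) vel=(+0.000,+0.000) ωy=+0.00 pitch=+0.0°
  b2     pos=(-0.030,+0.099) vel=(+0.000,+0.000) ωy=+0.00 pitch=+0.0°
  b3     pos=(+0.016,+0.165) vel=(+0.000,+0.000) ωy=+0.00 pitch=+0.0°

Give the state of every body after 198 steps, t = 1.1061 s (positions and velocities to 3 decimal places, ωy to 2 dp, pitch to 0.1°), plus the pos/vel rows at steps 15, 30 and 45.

State at t = 1.1061 s:
  b1     pos=(+0.000,+0.033) vel=(+0.000,+0.000) ωy=+0.00 pitch=+0.0°
  b2     pos=(-0.030,+0.099) vel=(+0.000,+0.000) ωy=+0.00 pitch=+0.0°
  b3     pos=(+0.122,+0.033) vel=(+0.000,+0.000) ωy=+0.00 pitch=+180.0°

Key-timestep trajectory:
   step    t(s)  b1.x    b1.z    b1.vx   b1.vz   b2.x    b2.z    b2.vx   b2.vz   b3.x    b3.z    b3.vx   b3.vz 
     15  0.0838   +0.000  +0.033  -0.001  +0.000   -0.030  +0.099  -0.002  +0.001   +0.029  +0.158  +0.348  -0.268
     30  0.1676   +0.000  +0.033  +0.000  +0.001   -0.030  +0.099  -0.001  +0.001   +0.074  +0.102  +0.900  -0.386
     45  0.2514   +0.000  +0.033  +0.000  +0.000   -0.030  +0.099  +0.000  +0.000   +0.123  +0.029  -0.185  +0.045


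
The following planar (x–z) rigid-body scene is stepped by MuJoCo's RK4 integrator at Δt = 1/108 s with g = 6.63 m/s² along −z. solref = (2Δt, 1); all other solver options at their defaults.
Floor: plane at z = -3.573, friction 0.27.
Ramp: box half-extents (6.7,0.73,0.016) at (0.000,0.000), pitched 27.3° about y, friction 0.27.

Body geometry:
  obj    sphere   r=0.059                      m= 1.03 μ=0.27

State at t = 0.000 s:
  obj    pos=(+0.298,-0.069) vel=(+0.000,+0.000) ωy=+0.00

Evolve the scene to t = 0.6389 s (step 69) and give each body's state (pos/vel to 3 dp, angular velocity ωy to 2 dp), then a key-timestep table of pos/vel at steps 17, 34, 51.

State at t = 0.6389 s:
  obj    pos=(+0.692,-0.273) vel=(+1.233,-0.637) ωy=+23.51

Key-timestep trajectory:
   step    t(s)  obj.x    obj.z    obj.vx   obj.vz 
     17  0.1574   +0.322  -0.082  +0.304  -0.157
     34  0.3148   +0.394  -0.119  +0.608  -0.314
     51  0.4722   +0.513  -0.180  +0.912  -0.470


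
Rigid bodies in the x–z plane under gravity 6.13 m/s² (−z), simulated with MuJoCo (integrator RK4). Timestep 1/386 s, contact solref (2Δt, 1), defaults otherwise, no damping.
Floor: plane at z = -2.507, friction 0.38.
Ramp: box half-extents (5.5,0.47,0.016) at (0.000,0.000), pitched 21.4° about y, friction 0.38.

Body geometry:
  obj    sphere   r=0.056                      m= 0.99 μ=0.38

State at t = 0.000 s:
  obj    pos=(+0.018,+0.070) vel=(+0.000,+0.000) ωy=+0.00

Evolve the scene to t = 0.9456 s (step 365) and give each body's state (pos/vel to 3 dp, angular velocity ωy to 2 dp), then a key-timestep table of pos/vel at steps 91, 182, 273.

State at t = 0.9456 s:
  obj    pos=(+0.683,-0.190) vel=(+1.407,-0.551) ωy=+26.97

Key-timestep trajectory:
   step    t(s)  obj.x    obj.z    obj.vx   obj.vz 
     91  0.2358   +0.059  +0.054  +0.351  -0.137
    182  0.4715   +0.183  +0.005  +0.701  -0.275
    273  0.7073   +0.390  -0.076  +1.052  -0.412


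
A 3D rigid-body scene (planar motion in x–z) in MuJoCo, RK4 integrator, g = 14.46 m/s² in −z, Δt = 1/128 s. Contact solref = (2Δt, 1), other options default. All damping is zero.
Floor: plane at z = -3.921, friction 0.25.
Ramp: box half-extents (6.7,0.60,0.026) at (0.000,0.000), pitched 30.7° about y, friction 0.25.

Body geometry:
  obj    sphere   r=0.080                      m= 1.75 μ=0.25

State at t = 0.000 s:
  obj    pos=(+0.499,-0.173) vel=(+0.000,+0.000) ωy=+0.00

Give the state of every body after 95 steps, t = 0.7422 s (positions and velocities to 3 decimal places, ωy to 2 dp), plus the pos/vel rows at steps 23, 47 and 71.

State at t = 0.7422 s:
  obj    pos=(+1.748,-0.915) vel=(+3.366,-1.998) ωy=+48.89

Key-timestep trajectory:
   step    t(s)  obj.x    obj.z    obj.vx   obj.vz 
     23  0.1797   +0.572  -0.217  +0.815  -0.484
     47  0.3672   +0.805  -0.355  +1.665  -0.989
     71  0.5547   +1.197  -0.587  +2.516  -1.494


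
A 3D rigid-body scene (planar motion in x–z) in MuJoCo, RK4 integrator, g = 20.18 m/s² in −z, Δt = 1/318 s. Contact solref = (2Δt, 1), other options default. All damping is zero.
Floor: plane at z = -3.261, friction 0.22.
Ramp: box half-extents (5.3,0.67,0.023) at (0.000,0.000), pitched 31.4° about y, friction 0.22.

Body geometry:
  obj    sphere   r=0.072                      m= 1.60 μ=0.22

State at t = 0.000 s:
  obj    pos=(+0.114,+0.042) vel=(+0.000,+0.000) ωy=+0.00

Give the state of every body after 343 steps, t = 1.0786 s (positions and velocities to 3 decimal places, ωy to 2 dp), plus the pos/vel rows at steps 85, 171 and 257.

State at t = 1.0786 s:
  obj    pos=(+3.843,-2.235) vel=(+6.914,-4.221) ωy=+112.49

Key-timestep trajectory:
   step    t(s)  obj.x    obj.z    obj.vx   obj.vz 
     85  0.2673   +0.343  -0.098  +1.714  -1.046
    171  0.5377   +1.041  -0.524  +3.447  -2.104
    257  0.8082   +2.208  -1.236  +5.181  -3.162


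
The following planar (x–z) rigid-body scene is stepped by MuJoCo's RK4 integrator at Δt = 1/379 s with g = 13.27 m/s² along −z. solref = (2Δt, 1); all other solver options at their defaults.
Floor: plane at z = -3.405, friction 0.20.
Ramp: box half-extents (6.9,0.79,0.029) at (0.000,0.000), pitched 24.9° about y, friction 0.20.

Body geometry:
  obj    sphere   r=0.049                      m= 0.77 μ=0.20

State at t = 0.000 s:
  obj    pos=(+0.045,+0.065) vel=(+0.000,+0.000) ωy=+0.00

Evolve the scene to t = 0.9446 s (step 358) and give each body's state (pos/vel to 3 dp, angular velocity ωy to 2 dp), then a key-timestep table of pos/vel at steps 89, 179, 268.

State at t = 0.9446 s:
  obj    pos=(+1.660,-0.685) vel=(+3.419,-1.587) ωy=+76.92

Key-timestep trajectory:
   step    t(s)  obj.x    obj.z    obj.vx   obj.vz 
     89  0.2348   +0.145  +0.019  +0.850  -0.395
    179  0.4723   +0.449  -0.122  +1.710  -0.794
    268  0.7071   +0.950  -0.355  +2.560  -1.188


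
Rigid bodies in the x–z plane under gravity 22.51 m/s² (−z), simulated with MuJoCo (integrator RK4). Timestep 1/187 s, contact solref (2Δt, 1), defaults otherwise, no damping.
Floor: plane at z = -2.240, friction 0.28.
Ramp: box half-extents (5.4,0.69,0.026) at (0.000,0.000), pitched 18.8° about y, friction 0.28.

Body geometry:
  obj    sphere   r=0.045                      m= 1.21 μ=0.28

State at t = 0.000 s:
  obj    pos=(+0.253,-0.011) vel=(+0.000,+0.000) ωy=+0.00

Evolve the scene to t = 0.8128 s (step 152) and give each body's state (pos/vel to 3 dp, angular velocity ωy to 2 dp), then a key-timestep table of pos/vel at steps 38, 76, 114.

State at t = 0.8128 s:
  obj    pos=(+1.873,-0.563) vel=(+3.987,-1.357) ωy=+93.58

Key-timestep trajectory:
   step    t(s)  obj.x    obj.z    obj.vx   obj.vz 
     38  0.2032   +0.354  -0.046  +0.997  -0.339
     76  0.4064   +0.658  -0.149  +1.994  -0.679
    114  0.6096   +1.165  -0.321  +2.990  -1.018


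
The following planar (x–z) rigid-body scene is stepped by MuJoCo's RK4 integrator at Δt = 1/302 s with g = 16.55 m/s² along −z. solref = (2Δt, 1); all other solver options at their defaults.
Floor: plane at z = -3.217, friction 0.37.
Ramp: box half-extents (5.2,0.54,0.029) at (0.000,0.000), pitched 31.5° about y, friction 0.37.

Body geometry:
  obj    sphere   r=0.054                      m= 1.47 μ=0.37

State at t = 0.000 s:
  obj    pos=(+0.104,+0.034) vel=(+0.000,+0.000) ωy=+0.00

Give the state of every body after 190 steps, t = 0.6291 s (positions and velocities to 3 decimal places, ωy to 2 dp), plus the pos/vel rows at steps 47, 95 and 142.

State at t = 0.6291 s:
  obj    pos=(+1.146,-0.605) vel=(+3.313,-2.030) ωy=+71.95

Key-timestep trajectory:
   step    t(s)  obj.x    obj.z    obj.vx   obj.vz 
     47  0.1556   +0.168  -0.005  +0.820  -0.502
     95  0.3146   +0.365  -0.126  +1.657  -1.015
    142  0.4702   +0.686  -0.323  +2.476  -1.518


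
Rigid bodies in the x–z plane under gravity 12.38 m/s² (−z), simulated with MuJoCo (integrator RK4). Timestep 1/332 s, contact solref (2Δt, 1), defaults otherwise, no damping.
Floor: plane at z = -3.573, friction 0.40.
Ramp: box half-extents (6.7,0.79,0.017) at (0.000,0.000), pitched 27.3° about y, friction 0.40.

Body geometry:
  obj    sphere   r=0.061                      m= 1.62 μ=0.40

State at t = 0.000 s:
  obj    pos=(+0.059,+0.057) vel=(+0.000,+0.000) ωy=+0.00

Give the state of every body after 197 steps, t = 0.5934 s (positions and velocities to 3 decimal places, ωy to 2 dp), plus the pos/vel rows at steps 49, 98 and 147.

State at t = 0.5934 s:
  obj    pos=(+0.694,-0.270) vel=(+2.139,-1.104) ωy=+39.45

Key-timestep trajectory:
   step    t(s)  obj.x    obj.z    obj.vx   obj.vz 
     49  0.1476   +0.098  +0.037  +0.532  -0.275
     98  0.2952   +0.216  -0.024  +1.064  -0.549
    147  0.4428   +0.412  -0.125  +1.596  -0.824


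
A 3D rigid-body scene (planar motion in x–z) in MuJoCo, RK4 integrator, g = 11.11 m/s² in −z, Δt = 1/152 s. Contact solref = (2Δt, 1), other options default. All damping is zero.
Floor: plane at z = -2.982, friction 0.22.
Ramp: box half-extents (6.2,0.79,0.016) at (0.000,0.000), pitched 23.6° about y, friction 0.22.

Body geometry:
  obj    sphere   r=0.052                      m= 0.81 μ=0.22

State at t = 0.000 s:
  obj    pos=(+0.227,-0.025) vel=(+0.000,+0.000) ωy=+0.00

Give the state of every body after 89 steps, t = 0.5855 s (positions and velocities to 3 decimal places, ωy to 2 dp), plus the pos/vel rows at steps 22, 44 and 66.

State at t = 0.5855 s:
  obj    pos=(+0.726,-0.243) vel=(+1.705,-0.745) ωy=+35.76

Key-timestep trajectory:
   step    t(s)  obj.x    obj.z    obj.vx   obj.vz 
     22  0.1447   +0.258  -0.038  +0.422  -0.184
     44  0.2895   +0.349  -0.078  +0.843  -0.368
     66  0.4342   +0.502  -0.145  +1.264  -0.552


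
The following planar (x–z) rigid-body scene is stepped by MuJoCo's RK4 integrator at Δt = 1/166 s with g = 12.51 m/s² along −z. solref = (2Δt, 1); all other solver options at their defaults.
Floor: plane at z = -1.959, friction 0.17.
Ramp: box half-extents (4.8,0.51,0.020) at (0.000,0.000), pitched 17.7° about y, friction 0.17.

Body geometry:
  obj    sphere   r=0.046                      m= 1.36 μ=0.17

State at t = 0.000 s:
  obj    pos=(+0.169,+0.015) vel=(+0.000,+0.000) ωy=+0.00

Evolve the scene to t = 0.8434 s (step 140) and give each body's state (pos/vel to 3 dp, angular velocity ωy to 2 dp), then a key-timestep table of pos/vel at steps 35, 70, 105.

State at t = 0.8434 s:
  obj    pos=(+1.090,-0.278) vel=(+2.183,-0.697) ωy=+49.80

Key-timestep trajectory:
   step    t(s)  obj.x    obj.z    obj.vx   obj.vz 
     35  0.2108   +0.227  -0.003  +0.546  -0.174
     70  0.4217   +0.399  -0.058  +1.092  -0.348
    105  0.6325   +0.687  -0.150  +1.637  -0.522


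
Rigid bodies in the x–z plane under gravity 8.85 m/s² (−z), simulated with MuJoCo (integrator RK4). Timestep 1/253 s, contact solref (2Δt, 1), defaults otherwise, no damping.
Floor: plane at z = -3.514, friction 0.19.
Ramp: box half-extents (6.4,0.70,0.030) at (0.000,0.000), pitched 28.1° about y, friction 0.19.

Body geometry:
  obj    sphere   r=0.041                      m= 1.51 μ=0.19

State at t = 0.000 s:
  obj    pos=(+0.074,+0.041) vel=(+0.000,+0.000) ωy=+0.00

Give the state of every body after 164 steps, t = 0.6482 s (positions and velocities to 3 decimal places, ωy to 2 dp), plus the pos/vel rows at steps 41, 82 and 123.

State at t = 0.6482 s:
  obj    pos=(+0.626,-0.254) vel=(+1.703,-0.909) ωy=+47.06

Key-timestep trajectory:
   step    t(s)  obj.x    obj.z    obj.vx   obj.vz 
     41  0.1621   +0.109  +0.023  +0.426  -0.227
     82  0.3241   +0.212  -0.033  +0.851  -0.455
    123  0.4862   +0.385  -0.125  +1.277  -0.682


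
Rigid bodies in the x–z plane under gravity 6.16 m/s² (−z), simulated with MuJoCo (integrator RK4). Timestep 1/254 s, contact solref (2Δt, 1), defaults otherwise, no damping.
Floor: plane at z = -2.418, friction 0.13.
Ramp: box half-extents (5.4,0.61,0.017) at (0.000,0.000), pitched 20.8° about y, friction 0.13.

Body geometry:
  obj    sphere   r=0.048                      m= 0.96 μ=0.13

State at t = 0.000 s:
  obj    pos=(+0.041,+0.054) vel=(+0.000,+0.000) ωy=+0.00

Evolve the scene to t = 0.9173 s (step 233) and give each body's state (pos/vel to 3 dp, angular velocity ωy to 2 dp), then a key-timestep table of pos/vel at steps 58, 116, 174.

State at t = 0.9173 s:
  obj    pos=(+0.656,-0.180) vel=(+1.340,-0.509) ωy=+29.85

Key-timestep trajectory:
   step    t(s)  obj.x    obj.z    obj.vx   obj.vz 
     58  0.2283   +0.079  +0.039  +0.334  -0.127
    116  0.4567   +0.193  -0.004  +0.667  -0.253
    174  0.6850   +0.384  -0.076  +1.001  -0.380


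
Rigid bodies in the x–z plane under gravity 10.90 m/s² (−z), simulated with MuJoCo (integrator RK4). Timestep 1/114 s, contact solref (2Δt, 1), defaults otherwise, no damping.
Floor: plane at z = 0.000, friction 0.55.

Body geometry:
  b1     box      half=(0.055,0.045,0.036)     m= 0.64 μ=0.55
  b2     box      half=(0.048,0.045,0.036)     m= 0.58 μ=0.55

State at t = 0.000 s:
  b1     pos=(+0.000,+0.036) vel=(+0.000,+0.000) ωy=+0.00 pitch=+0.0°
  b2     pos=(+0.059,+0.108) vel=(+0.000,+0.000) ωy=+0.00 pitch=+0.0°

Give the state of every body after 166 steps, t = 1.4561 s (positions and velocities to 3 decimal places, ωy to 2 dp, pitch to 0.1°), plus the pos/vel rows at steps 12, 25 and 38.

State at t = 1.4561 s:
  b1     pos=(+0.000,+0.036) vel=(+0.000,+0.000) ωy=+0.00 pitch=+0.0°
  b2     pos=(+0.105,+0.048) vel=(+0.000,+0.000) ωy=+0.00 pitch=+90.0°

Key-timestep trajectory:
   step    t(s)  b1.x    b1.z    b1.vx   b1.vz   b2.x    b2.z    b2.vx   b2.vz 
     12  0.1053   +0.000  +0.036  +0.000  +0.001   +0.063  +0.107  +0.084  -0.016
     25  0.2193   +0.000  +0.036  +0.000  +0.000   +0.083  +0.096  +0.264  -0.277
     38  0.3333   +0.000  +0.036  +0.000  +0.000   +0.108  +0.045  -0.055  +0.142


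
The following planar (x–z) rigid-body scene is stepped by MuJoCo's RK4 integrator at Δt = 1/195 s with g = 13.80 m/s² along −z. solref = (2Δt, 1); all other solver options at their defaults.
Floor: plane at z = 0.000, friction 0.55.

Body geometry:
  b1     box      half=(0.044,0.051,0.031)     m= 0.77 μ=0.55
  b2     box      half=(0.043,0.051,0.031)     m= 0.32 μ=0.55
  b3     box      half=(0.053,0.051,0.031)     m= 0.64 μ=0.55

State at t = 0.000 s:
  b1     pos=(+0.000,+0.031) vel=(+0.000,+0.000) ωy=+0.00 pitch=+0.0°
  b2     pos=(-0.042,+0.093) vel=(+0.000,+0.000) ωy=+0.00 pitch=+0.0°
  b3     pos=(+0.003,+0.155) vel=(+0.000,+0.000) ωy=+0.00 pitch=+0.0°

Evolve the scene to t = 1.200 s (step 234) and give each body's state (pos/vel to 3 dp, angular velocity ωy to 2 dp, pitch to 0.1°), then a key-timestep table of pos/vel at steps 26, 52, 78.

State at t = 1.200 s:
  b1     pos=(+0.000,+0.031) vel=(+0.000,+0.000) ωy=+0.00 pitch=+0.0°
  b2     pos=(-0.042,+0.093) vel=(+0.000,+0.000) ωy=+0.00 pitch=-0.1°
  b3     pos=(+0.126,+0.031) vel=(+0.000,+0.000) ωy=+0.00 pitch=+180.0°

Key-timestep trajectory:
   step    t(s)  b1.x    b1.z    b1.vx   b1.vz   b2.x    b2.z    b2.vx   b2.vz   b3.x    b3.z    b3.vx   b3.vz 
     26  0.1333   +0.000  +0.031  +0.000  +0.000   -0.042  +0.093  -0.001  +0.000   +0.007  +0.154  +0.084  -0.017
     52  0.2667   +0.000  +0.031  +0.000  +0.000   -0.042  +0.093  +0.000  +0.000   +0.033  +0.130  +0.267  -0.664
     78  0.4000   +0.000  +0.031  +0.000  +0.000   -0.042  +0.093  +0.000  +0.000   +0.105  +0.069  +0.602  -1.076


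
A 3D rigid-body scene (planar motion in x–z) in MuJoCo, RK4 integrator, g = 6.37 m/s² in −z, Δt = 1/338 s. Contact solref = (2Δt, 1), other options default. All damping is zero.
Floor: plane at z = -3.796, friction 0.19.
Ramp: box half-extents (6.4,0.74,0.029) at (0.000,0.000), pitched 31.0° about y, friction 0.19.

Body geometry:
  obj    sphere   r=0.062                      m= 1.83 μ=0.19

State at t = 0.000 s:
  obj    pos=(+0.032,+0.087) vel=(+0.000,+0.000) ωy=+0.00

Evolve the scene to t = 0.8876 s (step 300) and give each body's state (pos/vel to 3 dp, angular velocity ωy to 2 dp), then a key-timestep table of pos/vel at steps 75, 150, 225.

State at t = 0.8876 s:
  obj    pos=(+0.823,-0.389) vel=(+1.783,-1.071) ωy=+33.54

Key-timestep trajectory:
   step    t(s)  obj.x    obj.z    obj.vx   obj.vz 
     75  0.2219   +0.081  +0.057  +0.446  -0.268
    150  0.4438   +0.230  -0.032  +0.892  -0.536
    225  0.6657   +0.477  -0.181  +1.337  -0.804


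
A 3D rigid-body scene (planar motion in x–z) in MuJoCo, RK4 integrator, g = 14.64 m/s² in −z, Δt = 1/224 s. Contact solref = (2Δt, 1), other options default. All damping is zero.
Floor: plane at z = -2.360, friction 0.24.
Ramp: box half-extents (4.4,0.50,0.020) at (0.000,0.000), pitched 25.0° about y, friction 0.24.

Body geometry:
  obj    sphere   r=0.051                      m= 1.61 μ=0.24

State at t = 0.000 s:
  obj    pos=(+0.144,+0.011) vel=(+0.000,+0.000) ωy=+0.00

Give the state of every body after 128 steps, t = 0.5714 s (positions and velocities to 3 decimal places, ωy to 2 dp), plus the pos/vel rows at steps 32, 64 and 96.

State at t = 0.5714 s:
  obj    pos=(+0.798,-0.294) vel=(+2.289,-1.067) ωy=+49.50

Key-timestep trajectory:
   step    t(s)  obj.x    obj.z    obj.vx   obj.vz 
     32  0.1429   +0.185  -0.008  +0.572  -0.267
     64  0.2857   +0.308  -0.065  +1.145  -0.534
     96  0.4286   +0.512  -0.160  +1.717  -0.801


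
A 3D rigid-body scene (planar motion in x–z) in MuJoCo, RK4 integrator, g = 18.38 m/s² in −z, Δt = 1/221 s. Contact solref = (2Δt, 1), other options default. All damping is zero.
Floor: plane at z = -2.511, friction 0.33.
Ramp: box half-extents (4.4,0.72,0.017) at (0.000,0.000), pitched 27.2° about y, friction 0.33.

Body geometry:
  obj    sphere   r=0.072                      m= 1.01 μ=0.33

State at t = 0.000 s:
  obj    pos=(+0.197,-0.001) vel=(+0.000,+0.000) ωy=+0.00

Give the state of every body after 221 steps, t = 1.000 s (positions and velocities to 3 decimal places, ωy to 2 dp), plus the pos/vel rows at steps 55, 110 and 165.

State at t = 1.000 s:
  obj    pos=(+2.866,-1.373) vel=(+5.338,-2.743) ωy=+83.34

Key-timestep trajectory:
   step    t(s)  obj.x    obj.z    obj.vx   obj.vz 
     55  0.2489   +0.362  -0.086  +1.329  -0.683
    110  0.4977   +0.858  -0.341  +2.657  -1.365
    165  0.7466   +1.685  -0.766  +3.985  -2.048


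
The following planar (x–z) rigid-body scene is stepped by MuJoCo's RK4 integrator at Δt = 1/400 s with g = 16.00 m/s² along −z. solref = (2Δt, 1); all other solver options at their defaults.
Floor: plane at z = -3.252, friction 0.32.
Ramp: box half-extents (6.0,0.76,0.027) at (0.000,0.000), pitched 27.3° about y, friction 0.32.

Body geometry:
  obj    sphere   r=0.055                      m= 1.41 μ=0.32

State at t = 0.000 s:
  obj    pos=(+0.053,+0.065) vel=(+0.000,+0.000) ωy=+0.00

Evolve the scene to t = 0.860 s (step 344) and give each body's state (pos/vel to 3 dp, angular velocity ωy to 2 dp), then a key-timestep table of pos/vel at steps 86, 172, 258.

State at t = 0.860 s:
  obj    pos=(+1.776,-0.824) vel=(+4.006,-2.068) ωy=+81.95

Key-timestep trajectory:
   step    t(s)  obj.x    obj.z    obj.vx   obj.vz 
     86  0.2150   +0.161  +0.009  +1.002  -0.517
    172  0.4300   +0.484  -0.157  +2.003  -1.034
    258  0.6450   +1.022  -0.435  +3.004  -1.551


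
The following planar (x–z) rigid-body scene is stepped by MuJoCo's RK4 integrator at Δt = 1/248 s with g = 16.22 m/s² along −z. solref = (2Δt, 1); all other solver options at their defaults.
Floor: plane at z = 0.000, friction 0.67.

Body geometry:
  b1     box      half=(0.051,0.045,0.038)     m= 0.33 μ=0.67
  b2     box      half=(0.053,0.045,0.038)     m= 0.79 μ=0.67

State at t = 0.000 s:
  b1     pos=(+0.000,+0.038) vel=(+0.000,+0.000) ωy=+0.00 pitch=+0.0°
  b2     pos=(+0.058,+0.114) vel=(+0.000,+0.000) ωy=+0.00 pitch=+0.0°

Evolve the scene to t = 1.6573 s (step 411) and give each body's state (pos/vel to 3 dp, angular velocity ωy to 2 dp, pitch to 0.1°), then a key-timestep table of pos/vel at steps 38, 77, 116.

State at t = 1.6573 s:
  b1     pos=(+0.000,+0.038) vel=(+0.000,+0.000) ωy=+0.00 pitch=+0.0°
  b2     pos=(+0.107,+0.053) vel=(+0.000,+0.000) ωy=+0.00 pitch=+90.0°

Key-timestep trajectory:
   step    t(s)  b1.x    b1.z    b1.vx   b1.vz   b2.x    b2.z    b2.vx   b2.vz 
     38  0.1532   +0.000  +0.038  -0.001  +0.000   +0.080  +0.101  +0.314  -0.355
     77  0.3105   +0.000  +0.038  +0.000  +0.000   +0.129  +0.063  +0.091  +0.024
    116  0.4677   +0.000  +0.038  +0.000  +0.000   +0.106  +0.053  -0.183  +0.094


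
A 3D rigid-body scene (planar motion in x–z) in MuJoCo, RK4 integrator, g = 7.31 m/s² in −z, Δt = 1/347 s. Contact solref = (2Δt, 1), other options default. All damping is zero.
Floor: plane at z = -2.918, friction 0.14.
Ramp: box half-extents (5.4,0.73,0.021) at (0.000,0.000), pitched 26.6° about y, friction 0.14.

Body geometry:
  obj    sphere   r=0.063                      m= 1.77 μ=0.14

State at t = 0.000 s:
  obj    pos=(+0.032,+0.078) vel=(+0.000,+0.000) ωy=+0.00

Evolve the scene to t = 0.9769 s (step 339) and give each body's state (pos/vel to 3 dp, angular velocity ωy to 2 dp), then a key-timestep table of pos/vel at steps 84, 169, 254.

State at t = 0.9769 s:
  obj    pos=(+1.039,-0.426) vel=(+2.062,-1.028) ωy=+35.46

Key-timestep trajectory:
   step    t(s)  obj.x    obj.z    obj.vx   obj.vz 
     84  0.2421   +0.094  +0.047  +0.511  -0.256
    169  0.4870   +0.282  -0.047  +1.028  -0.513
    254  0.7320   +0.597  -0.205  +1.543  -0.778


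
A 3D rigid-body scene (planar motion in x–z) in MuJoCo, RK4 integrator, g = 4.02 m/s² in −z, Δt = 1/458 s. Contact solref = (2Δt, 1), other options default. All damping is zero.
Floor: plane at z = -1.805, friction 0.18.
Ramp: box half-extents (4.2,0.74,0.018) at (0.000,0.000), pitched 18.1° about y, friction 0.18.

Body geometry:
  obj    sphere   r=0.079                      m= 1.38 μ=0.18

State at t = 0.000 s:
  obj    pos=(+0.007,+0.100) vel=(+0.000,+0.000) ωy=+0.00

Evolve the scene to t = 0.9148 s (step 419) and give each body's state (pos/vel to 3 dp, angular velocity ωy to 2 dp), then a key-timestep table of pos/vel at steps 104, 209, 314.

State at t = 0.9148 s:
  obj    pos=(+0.362,-0.016) vel=(+0.776,-0.254) ωy=+10.33

Key-timestep trajectory:
   step    t(s)  obj.x    obj.z    obj.vx   obj.vz 
    104  0.2271   +0.029  +0.093  +0.193  -0.063
    209  0.4563   +0.095  +0.071  +0.387  -0.126
    314  0.6856   +0.206  +0.035  +0.581  -0.190


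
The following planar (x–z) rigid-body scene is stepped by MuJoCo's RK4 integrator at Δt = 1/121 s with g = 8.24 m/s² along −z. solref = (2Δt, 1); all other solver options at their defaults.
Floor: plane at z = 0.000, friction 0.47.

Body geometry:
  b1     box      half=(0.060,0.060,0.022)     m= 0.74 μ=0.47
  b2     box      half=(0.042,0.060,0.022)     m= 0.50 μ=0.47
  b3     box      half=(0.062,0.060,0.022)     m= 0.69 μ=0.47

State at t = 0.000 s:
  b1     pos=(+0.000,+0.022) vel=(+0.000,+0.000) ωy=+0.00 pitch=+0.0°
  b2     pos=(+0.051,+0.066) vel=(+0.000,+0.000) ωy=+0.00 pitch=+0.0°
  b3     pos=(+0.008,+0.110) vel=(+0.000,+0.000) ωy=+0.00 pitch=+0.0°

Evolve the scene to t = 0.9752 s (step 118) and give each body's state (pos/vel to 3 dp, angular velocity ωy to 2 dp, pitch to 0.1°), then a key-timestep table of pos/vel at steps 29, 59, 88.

State at t = 0.9752 s:
  b1     pos=(+0.000,+0.022) vel=(+0.000,+0.000) ωy=+0.00 pitch=+0.0°
  b2     pos=(+0.051,+0.066) vel=(+0.001,+0.000) ωy=+0.00 pitch=+0.0°
  b3     pos=(-0.008,+0.102) vel=(-0.001,-0.001) ωy=+0.04 pitch=-42.2°

Key-timestep trajectory:
   step    t(s)  b1.x    b1.z    b1.vx   b1.vz   b2.x    b2.z    b2.vx   b2.vz   b3.x    b3.z    b3.vx   b3.vz 
     29  0.2397   +0.000  +0.022  +0.000  +0.000   +0.051  +0.066  +0.000  +0.000   +0.004  +0.109  -0.048  -0.011
     59  0.4876   +0.000  +0.022  -0.001  +0.000   +0.051  +0.066  -0.001  +0.000   -0.011  +0.105  +0.088  -0.035
     88  0.7273   +0.000  +0.022  +0.000  +0.000   +0.051  +0.066  +0.001  +0.000   -0.008  +0.102  -0.001  -0.001


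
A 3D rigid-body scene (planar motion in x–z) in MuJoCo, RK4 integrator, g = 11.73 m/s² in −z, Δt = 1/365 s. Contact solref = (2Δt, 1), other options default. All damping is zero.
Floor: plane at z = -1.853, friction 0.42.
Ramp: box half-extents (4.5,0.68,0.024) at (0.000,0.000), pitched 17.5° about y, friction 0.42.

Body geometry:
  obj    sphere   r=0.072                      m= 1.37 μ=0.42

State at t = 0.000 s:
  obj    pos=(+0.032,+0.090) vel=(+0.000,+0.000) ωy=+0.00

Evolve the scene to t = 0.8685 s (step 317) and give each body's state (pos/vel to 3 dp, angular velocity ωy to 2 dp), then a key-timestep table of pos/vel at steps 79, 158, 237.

State at t = 0.8685 s:
  obj    pos=(+0.938,-0.195) vel=(+2.087,-0.658) ωy=+30.39

Key-timestep trajectory:
   step    t(s)  obj.x    obj.z    obj.vx   obj.vz 
     79  0.2164   +0.088  +0.073  +0.520  -0.164
    158  0.4329   +0.257  +0.020  +1.040  -0.328
    237  0.6493   +0.539  -0.069  +1.560  -0.492


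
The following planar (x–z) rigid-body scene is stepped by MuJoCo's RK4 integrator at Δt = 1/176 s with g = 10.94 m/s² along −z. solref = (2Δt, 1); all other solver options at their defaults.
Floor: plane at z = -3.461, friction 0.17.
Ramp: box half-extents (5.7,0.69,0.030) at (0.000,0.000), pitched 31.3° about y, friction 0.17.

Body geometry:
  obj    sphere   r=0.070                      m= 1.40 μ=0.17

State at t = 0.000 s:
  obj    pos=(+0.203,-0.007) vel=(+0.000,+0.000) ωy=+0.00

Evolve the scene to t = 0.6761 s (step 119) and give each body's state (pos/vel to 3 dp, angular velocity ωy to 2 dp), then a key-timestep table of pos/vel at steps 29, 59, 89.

State at t = 0.6761 s:
  obj    pos=(+1.004,-0.494) vel=(+2.371,-1.431) ωy=+38.31

Key-timestep trajectory:
   step    t(s)  obj.x    obj.z    obj.vx   obj.vz 
     29  0.1648   +0.251  -0.036  +0.578  -0.353
     59  0.3352   +0.401  -0.127  +1.175  -0.714
     89  0.5057   +0.652  -0.279  +1.765  -1.093


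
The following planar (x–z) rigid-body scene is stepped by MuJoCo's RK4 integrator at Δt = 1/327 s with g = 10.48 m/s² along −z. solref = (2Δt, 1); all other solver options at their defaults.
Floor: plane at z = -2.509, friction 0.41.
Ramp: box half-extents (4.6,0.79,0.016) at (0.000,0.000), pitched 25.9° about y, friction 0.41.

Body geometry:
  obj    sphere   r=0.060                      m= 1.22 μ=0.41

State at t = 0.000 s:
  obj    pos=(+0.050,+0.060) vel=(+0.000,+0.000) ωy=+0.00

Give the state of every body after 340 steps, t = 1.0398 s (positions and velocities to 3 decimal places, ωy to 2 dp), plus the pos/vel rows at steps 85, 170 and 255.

State at t = 1.0398 s:
  obj    pos=(+1.640,-0.712) vel=(+3.058,-1.485) ωy=+56.66

Key-timestep trajectory:
   step    t(s)  obj.x    obj.z    obj.vx   obj.vz 
     85  0.2599   +0.149  +0.012  +0.765  -0.371
    170  0.5199   +0.448  -0.133  +1.529  -0.743
    255  0.7798   +0.944  -0.374  +2.294  -1.114


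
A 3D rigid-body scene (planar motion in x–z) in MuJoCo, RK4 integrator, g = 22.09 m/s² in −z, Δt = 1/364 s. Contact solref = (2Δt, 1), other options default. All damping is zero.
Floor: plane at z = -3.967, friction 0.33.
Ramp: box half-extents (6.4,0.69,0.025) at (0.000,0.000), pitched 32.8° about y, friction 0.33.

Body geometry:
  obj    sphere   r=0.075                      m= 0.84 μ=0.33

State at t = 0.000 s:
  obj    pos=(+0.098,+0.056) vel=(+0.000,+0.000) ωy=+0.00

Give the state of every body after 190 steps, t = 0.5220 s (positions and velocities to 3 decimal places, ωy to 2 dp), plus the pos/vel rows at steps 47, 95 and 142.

State at t = 0.5220 s:
  obj    pos=(+1.077,-0.575) vel=(+3.750,-2.417) ωy=+59.47

Key-timestep trajectory:
   step    t(s)  obj.x    obj.z    obj.vx   obj.vz 
     47  0.1291   +0.158  +0.017  +0.928  -0.598
     95  0.2610   +0.343  -0.102  +1.875  -1.209
    142  0.3901   +0.645  -0.297  +2.803  -1.806


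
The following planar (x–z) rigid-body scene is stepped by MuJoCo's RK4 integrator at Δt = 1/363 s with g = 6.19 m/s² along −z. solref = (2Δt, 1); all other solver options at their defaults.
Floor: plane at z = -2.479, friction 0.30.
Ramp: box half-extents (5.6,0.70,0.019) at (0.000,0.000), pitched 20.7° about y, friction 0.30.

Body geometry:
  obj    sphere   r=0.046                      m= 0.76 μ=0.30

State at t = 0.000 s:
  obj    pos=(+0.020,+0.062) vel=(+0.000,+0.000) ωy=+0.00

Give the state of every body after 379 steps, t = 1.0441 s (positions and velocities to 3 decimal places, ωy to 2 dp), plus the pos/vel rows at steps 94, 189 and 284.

State at t = 1.0441 s:
  obj    pos=(+0.817,-0.239) vel=(+1.526,-0.577) ωy=+35.47

Key-timestep trajectory:
   step    t(s)  obj.x    obj.z    obj.vx   obj.vz 
     94  0.2590   +0.069  +0.043  +0.379  -0.143
    189  0.5207   +0.218  -0.013  +0.761  -0.288
    284  0.7824   +0.467  -0.107  +1.144  -0.432


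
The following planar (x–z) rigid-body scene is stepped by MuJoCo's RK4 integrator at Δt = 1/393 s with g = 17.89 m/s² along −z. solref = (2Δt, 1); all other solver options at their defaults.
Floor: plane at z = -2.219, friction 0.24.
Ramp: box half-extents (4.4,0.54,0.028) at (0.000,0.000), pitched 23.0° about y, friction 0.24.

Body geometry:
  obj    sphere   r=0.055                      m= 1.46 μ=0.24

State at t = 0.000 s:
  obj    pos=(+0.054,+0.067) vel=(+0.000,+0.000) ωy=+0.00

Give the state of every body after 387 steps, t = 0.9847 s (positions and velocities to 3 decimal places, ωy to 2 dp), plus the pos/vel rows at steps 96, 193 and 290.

State at t = 0.9847 s:
  obj    pos=(+2.283,-0.879) vel=(+4.526,-1.921) ωy=+89.39

Key-timestep trajectory:
   step    t(s)  obj.x    obj.z    obj.vx   obj.vz 
     96  0.2443   +0.191  +0.009  +1.123  -0.477
    193  0.4911   +0.608  -0.168  +2.257  -0.958
    290  0.7379   +1.305  -0.464  +3.392  -1.440


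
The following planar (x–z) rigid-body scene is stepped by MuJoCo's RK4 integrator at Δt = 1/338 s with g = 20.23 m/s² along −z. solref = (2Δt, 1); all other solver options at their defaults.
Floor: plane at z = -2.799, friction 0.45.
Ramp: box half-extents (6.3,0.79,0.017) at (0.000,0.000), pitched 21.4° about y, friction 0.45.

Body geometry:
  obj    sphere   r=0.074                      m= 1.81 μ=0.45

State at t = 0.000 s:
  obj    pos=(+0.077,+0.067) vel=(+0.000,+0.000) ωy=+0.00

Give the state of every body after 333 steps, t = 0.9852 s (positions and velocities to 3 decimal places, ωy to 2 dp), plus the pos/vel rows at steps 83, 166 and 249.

State at t = 0.9852 s:
  obj    pos=(+2.460,-0.866) vel=(+4.836,-1.895) ωy=+70.19

Key-timestep trajectory:
   step    t(s)  obj.x    obj.z    obj.vx   obj.vz 
     83  0.2456   +0.225  +0.009  +1.206  -0.472
    166  0.4911   +0.669  -0.165  +2.411  -0.945
    249  0.7367   +1.409  -0.455  +3.616  -1.417


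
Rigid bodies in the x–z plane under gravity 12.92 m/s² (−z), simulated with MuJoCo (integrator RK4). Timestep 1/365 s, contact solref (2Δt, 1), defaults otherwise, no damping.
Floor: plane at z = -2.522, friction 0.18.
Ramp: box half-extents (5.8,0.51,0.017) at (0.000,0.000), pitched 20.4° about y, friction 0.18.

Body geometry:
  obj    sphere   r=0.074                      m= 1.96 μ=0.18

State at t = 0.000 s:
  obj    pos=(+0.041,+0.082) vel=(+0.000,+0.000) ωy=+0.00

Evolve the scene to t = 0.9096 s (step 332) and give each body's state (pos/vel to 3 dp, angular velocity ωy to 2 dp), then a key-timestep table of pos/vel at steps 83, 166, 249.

State at t = 0.9096 s:
  obj    pos=(+1.288,-0.382) vel=(+2.743,-1.020) ωy=+39.54

Key-timestep trajectory:
   step    t(s)  obj.x    obj.z    obj.vx   obj.vz 
     83  0.2274   +0.119  +0.053  +0.686  -0.255
    166  0.4548   +0.353  -0.034  +1.371  -0.510
    249  0.6822   +0.743  -0.179  +2.057  -0.765


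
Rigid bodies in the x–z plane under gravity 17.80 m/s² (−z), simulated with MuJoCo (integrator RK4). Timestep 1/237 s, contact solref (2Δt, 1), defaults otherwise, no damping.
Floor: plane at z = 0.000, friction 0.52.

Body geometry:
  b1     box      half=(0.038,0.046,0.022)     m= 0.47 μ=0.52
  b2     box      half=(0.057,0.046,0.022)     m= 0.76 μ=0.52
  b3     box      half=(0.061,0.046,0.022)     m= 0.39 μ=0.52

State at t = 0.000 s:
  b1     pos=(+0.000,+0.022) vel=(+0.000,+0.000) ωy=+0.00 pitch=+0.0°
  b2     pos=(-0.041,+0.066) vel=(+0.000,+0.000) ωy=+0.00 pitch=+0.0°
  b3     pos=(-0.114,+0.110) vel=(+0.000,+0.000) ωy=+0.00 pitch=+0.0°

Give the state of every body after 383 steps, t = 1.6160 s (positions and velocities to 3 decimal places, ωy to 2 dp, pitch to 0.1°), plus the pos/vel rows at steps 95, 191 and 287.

State at t = 1.6160 s:
  b1     pos=(+0.002,+0.022) vel=(+0.001,+0.000) ωy=+0.00 pitch=+0.0°
  b2     pos=(-0.055,+0.056) vel=(+0.000,-0.001) ωy=+0.02 pitch=-45.1°
  b3     pos=(-0.139,+0.052) vel=(+0.000,+0.000) ωy=+0.01 pitch=-33.0°

Key-timestep trajectory:
   step    t(s)  b1.x    b1.z    b1.vx   b1.vz   b2.x    b2.z    b2.vx   b2.vz   b3.x    b3.z    b3.vx   b3.vz 
     95  0.4008   +0.001  +0.022  +0.001  +0.000   -0.056  +0.057  +0.000  -0.001   -0.138  +0.052  +0.000  +0.000
    191  0.8059   +0.001  +0.022  +0.001  +0.000   -0.055  +0.056  +0.000  -0.001   -0.139  +0.052  +0.000  +0.000
    287  1.2110   +0.002  +0.022  +0.001  +0.000   -0.055  +0.056  +0.000  -0.001   -0.139  +0.052  +0.000  +0.000
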